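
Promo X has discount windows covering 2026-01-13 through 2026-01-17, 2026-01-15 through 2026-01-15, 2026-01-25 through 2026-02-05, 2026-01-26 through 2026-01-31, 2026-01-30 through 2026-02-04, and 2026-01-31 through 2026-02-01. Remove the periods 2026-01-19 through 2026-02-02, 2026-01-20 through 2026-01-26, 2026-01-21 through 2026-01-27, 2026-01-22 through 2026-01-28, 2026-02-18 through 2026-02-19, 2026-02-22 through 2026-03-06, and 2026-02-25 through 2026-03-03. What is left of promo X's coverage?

Merge the first list: 2026-01-13 through 2026-01-17, 2026-01-25 through 2026-02-05.
Merge the second list: 2026-01-19 through 2026-02-02, 2026-02-18 through 2026-02-19, 2026-02-22 through 2026-03-06.
2026-01-13 through 2026-01-17 is untouched.
2026-01-25 through 2026-02-05 with B removed leaves 2026-02-03 through 2026-02-05.

2026-01-13 through 2026-01-17, 2026-02-03 through 2026-02-05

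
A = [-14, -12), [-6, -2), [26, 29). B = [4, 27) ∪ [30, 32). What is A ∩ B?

[-14, -12): no overlap with the second set.
[-6, -2): no overlap with the second set.
[26, 29) meets the second set on [26, 27).

[26, 27)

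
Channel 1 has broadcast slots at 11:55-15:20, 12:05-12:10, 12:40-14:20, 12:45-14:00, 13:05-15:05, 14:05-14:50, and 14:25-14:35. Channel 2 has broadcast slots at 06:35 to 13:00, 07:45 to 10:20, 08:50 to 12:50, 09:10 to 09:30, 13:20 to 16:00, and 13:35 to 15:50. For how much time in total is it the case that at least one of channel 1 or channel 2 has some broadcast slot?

A, merged: 11:55-15:20.
B, merged: 06:35-13:00, 13:20-16:00.
A ∪ B = 06:35-16:00.
Total: 9 h 25 min.

9 h 25 min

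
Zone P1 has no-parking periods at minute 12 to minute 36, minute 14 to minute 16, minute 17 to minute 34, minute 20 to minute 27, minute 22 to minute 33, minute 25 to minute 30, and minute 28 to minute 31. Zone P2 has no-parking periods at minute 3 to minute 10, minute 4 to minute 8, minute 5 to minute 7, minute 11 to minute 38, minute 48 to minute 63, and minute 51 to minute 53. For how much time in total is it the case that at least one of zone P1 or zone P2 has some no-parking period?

49 minutes

First set merges to minute 12 to minute 36.
Second set merges to minute 3 to minute 10, minute 11 to minute 38, minute 48 to minute 63.
A ∪ B = minute 3 to minute 10, minute 11 to minute 38, minute 48 to minute 63.
Total: 7 minutes + 27 minutes + 15 minutes = 49 minutes.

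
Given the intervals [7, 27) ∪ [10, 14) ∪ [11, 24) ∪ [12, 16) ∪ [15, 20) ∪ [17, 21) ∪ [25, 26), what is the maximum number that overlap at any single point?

4

At 12, 4 of the intervals are simultaneously active.
No point has more.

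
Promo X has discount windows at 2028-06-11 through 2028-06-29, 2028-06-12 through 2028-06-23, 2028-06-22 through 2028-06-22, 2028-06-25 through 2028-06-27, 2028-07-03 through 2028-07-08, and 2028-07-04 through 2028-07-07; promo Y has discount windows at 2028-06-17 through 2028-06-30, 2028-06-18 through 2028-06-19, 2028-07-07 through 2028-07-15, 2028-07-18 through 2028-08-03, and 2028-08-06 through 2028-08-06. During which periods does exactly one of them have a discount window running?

Merge the first list: 2028-06-11 through 2028-06-29, 2028-07-03 through 2028-07-08.
Merge the second list: 2028-06-17 through 2028-06-30, 2028-07-07 through 2028-07-15, 2028-07-18 through 2028-08-03, 2028-08-06 through 2028-08-06.
A but not B: 2028-06-11 through 2028-06-16, 2028-07-03 through 2028-07-06.
B but not A: 2028-06-30 through 2028-06-30, 2028-07-09 through 2028-07-15, 2028-07-18 through 2028-08-03, 2028-08-06 through 2028-08-06.
Combining gives A △ B.

2028-06-11 through 2028-06-16, 2028-06-30 through 2028-06-30, 2028-07-03 through 2028-07-06, 2028-07-09 through 2028-07-15, 2028-07-18 through 2028-08-03, 2028-08-06 through 2028-08-06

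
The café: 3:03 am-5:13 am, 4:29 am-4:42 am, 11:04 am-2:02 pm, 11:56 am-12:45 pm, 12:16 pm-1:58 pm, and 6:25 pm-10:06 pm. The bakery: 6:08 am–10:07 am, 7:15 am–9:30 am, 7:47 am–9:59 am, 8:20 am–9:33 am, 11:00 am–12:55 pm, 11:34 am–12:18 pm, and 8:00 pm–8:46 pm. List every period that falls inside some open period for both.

11:04 am-12:55 pm, 8:00 pm-8:46 pm

Merge the first list: 3:03 am-5:13 am, 11:04 am-2:02 pm, 6:25 pm-10:06 pm.
Merge the second list: 6:08 am-10:07 am, 11:00 am-12:55 pm, 8:00 pm-8:46 pm.
3:03 am-5:13 am: no overlap with the second set.
11:04 am-2:02 pm meets the second set on 11:04 am-12:55 pm.
6:25 pm-10:06 pm meets the second set on 8:00 pm-8:46 pm.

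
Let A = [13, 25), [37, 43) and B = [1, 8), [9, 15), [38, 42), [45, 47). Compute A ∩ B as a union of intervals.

[13, 15) ∪ [38, 42)

[13, 25) meets the second set on [13, 15).
[37, 43) meets the second set on [38, 42).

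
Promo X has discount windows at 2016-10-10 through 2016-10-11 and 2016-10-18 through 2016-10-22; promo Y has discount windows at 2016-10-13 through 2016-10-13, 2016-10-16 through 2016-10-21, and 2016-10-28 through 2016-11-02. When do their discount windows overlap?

2016-10-18 through 2016-10-21

2016-10-10 through 2016-10-11: no overlap with the second set.
2016-10-18 through 2016-10-22 meets the second set on 2016-10-18 through 2016-10-21.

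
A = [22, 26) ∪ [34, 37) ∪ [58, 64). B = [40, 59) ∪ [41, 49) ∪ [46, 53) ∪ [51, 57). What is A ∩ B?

[58, 59)

B, merged: [40, 59).
[22, 26): no overlap with the second set.
[34, 37): no overlap with the second set.
[58, 64) meets the second set on [58, 59).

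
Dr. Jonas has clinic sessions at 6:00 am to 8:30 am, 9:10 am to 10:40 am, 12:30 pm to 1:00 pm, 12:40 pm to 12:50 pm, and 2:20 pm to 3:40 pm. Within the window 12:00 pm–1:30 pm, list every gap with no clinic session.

12:00 pm-12:30 pm, 1:00 pm-1:30 pm

After merging, the occupied span is 6:00 am-8:30 am, 9:10 am-10:40 am, 12:30 pm-1:00 pm, 2:20 pm-3:40 pm.
Complement within 12:00 pm-1:30 pm: 12:00 pm-12:30 pm, 1:00 pm-1:30 pm.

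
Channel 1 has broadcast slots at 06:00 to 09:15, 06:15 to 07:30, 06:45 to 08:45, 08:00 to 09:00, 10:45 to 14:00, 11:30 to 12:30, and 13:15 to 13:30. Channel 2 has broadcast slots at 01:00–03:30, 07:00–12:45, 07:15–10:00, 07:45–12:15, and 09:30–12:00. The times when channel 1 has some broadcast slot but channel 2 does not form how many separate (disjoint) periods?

2

First set merges to 06:00–09:15, 10:45–14:00.
Second set merges to 01:00–03:30, 07:00–12:45.
A \ B = 06:00–07:00, 12:45–14:00.
That is 2 disjoint pieces.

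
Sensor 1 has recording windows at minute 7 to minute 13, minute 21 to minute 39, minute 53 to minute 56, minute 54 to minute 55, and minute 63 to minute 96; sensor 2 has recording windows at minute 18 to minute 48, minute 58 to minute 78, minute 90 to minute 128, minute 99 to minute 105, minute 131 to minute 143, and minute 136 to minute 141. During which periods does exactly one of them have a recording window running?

minute 7 to minute 13, minute 18 to minute 21, minute 39 to minute 48, minute 53 to minute 56, minute 58 to minute 63, minute 78 to minute 90, minute 96 to minute 128, minute 131 to minute 143

Merge the first list: minute 7 to minute 13, minute 21 to minute 39, minute 53 to minute 56, minute 63 to minute 96.
Merge the second list: minute 18 to minute 48, minute 58 to minute 78, minute 90 to minute 128, minute 131 to minute 143.
A but not B: minute 7 to minute 13, minute 53 to minute 56, minute 78 to minute 90.
B but not A: minute 18 to minute 21, minute 39 to minute 48, minute 58 to minute 63, minute 96 to minute 128, minute 131 to minute 143.
Combining gives A △ B.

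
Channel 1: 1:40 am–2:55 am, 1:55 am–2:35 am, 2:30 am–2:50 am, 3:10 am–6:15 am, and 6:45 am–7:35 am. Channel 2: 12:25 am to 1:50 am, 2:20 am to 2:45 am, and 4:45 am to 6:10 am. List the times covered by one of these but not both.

A, merged: 1:40 am-2:55 am, 3:10 am-6:15 am, 6:45 am-7:35 am.
A \ B = 1:50 am-2:20 am, 2:45 am-2:55 am, 3:10 am-4:45 am, 6:10 am-6:15 am, 6:45 am-7:35 am.
B \ A = 12:25 am-1:40 am.
Union of the two gives the symmetric difference.

12:25 am-1:40 am, 1:50 am-2:20 am, 2:45 am-2:55 am, 3:10 am-4:45 am, 6:10 am-6:15 am, 6:45 am-7:35 am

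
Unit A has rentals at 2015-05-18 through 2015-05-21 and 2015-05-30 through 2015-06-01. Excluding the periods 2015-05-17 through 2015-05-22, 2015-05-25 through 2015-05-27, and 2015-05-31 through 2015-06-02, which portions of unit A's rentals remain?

2015-05-18 through 2015-05-21: entirely removed.
2015-05-30 through 2015-06-01 \ B = 2015-05-30 through 2015-05-30.

2015-05-30 through 2015-05-30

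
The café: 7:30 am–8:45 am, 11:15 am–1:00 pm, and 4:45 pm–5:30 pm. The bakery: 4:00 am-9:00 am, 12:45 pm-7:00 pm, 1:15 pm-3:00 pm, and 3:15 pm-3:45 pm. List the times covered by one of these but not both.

4:00 am–7:30 am, 8:45 am–9:00 am, 11:15 am–12:45 pm, 1:00 pm–4:45 pm, 5:30 pm–7:00 pm

Merge the second list: 4:00 am–9:00 am, 12:45 pm–7:00 pm.
Only in the first: 11:15 am–12:45 pm.
Only in the second: 4:00 am–7:30 am, 8:45 am–9:00 am, 1:00 pm–4:45 pm, 5:30 pm–7:00 pm.
Together these are the periods covered by exactly one.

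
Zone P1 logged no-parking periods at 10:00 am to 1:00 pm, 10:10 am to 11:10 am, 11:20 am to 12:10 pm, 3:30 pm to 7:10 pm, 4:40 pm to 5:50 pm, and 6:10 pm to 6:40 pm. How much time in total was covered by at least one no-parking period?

6 h 40 min

Merged: 10:00 am–1:00 pm, 3:30 pm–7:10 pm.
Lengths: 3 h + 3 h 40 min = 6 h 40 min.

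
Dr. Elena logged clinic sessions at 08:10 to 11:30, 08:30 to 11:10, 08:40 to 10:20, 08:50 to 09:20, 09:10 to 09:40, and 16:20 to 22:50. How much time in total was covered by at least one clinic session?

Merged: 08:10–11:30, 16:20–22:50.
Lengths: 3 h 20 min + 6 h 30 min = 9 h 50 min.

9 h 50 min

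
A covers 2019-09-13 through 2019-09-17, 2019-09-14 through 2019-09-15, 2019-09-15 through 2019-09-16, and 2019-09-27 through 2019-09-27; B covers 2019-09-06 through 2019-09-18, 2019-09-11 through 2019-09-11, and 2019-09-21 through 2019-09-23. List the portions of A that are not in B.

Merge the first list: 2019-09-13 through 2019-09-17, 2019-09-27 through 2019-09-27.
Merge the second list: 2019-09-06 through 2019-09-18, 2019-09-21 through 2019-09-23.
2019-09-13 through 2019-09-17: entirely removed.
2019-09-27 through 2019-09-27: nothing removed.

2019-09-27 through 2019-09-27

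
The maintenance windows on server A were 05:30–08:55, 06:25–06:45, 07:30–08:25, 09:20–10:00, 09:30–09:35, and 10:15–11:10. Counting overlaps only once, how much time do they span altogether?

Merged: 05:30-08:55, 09:20-10:00, 10:15-11:10.
Lengths: 3 h 25 min + 40 min + 55 min = 5 h.

5 h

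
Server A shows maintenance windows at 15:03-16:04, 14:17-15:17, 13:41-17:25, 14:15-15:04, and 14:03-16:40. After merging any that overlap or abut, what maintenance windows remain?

13:41–17:25

Sort by start: 13:41–17:25, 14:03–16:40, 14:15–15:04, 14:17–15:17, 15:03–16:04.
14:03–16:40 overlaps/touches 13:41–17:25 → extend to 13:41–17:25.
14:15–15:04 overlaps/touches 13:41–17:25 → extend to 13:41–17:25.
14:17–15:17 overlaps/touches 13:41–17:25 → extend to 13:41–17:25.
15:03–16:04 overlaps/touches 13:41–17:25 → extend to 13:41–17:25.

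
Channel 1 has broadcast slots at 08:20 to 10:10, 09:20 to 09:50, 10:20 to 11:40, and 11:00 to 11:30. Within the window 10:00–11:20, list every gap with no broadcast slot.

After merging, the occupied span is 08:20-10:10, 10:20-11:40.
Complement within 10:00-11:20: 10:10-10:20.

10:10-10:20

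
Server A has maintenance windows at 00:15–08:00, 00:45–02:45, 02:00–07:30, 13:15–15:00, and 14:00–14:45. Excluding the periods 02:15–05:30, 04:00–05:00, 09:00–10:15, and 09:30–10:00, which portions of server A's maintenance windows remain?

00:15–02:15, 05:30–08:00, 13:15–15:00

First set merges to 00:15–08:00, 13:15–15:00.
Second set merges to 02:15–05:30, 09:00–10:15.
00:15–08:00 \ B = 00:15–02:15, 05:30–08:00.
13:15–15:00: nothing removed.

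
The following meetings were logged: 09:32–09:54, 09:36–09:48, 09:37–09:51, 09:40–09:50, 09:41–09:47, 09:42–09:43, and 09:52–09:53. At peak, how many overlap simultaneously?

6

Walk the sorted start/end points keeping a running depth.
The depth first hits 6 at 09:42.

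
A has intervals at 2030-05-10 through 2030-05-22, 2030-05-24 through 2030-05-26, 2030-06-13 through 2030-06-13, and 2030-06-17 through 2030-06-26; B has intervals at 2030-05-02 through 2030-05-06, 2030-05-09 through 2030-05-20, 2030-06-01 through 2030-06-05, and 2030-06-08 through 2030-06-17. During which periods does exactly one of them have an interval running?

2030-05-02 through 2030-05-06, 2030-05-09 through 2030-05-09, 2030-05-21 through 2030-05-22, 2030-05-24 through 2030-05-26, 2030-06-01 through 2030-06-05, 2030-06-08 through 2030-06-12, 2030-06-14 through 2030-06-16, 2030-06-18 through 2030-06-26

A \ B = 2030-05-21 through 2030-05-22, 2030-05-24 through 2030-05-26, 2030-06-18 through 2030-06-26.
B \ A = 2030-05-02 through 2030-05-06, 2030-05-09 through 2030-05-09, 2030-06-01 through 2030-06-05, 2030-06-08 through 2030-06-12, 2030-06-14 through 2030-06-16.
Union of the two gives the symmetric difference.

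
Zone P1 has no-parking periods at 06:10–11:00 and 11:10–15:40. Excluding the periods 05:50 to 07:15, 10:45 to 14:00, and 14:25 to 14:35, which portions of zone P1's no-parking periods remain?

06:10–11:00 with B removed leaves 07:15–10:45.
11:10–15:40 with B removed leaves 14:00–14:25, 14:35–15:40.

07:15–10:45, 14:00–14:25, 14:35–15:40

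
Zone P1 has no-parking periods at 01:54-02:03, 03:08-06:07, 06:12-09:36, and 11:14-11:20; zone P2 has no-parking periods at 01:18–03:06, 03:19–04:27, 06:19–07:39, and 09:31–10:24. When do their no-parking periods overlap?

01:54-02:03 meets the second set on 01:54-02:03.
03:08-06:07 meets the second set on 03:19-04:27.
06:12-09:36 meets the second set on 06:19-07:39, 09:31-09:36.
11:14-11:20: no overlap with the second set.

01:54-02:03, 03:19-04:27, 06:19-07:39, 09:31-09:36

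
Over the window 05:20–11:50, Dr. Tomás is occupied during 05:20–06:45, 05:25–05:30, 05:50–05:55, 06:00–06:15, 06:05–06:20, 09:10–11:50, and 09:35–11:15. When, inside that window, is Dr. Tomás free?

06:45-09:10

After merging, the occupied span is 05:20-06:45, 09:10-11:50.
Uncovered inside 05:20-11:50: 06:45-09:10.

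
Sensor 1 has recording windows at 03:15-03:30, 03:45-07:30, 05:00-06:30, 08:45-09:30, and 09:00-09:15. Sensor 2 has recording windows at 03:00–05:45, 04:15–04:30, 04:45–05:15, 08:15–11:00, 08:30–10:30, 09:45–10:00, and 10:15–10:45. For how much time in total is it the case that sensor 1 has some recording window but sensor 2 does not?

1 h 45 min

A, merged: 03:15-03:30, 03:45-07:30, 08:45-09:30.
B, merged: 03:00-05:45, 08:15-11:00.
A \ B = 05:45-07:30.
Total: 1 h 45 min.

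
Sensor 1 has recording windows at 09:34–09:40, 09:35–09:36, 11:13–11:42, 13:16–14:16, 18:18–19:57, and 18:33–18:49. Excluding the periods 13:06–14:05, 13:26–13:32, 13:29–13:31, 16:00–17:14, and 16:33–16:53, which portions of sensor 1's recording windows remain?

First set merges to 09:34-09:40, 11:13-11:42, 13:16-14:16, 18:18-19:57.
Second set merges to 13:06-14:05, 16:00-17:14.
09:34-09:40: nothing removed.
11:13-11:42: nothing removed.
13:16-14:16 \ B = 14:05-14:16.
18:18-19:57: nothing removed.

09:34-09:40, 11:13-11:42, 14:05-14:16, 18:18-19:57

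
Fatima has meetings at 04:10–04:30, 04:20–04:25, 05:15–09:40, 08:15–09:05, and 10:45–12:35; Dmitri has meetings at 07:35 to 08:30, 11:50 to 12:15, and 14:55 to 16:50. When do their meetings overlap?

First set merges to 04:10–04:30, 05:15–09:40, 10:45–12:35.
04:10–04:30: no overlap with the second set.
05:15–09:40 meets the second set on 07:35–08:30.
10:45–12:35 meets the second set on 11:50–12:15.

07:35–08:30, 11:50–12:15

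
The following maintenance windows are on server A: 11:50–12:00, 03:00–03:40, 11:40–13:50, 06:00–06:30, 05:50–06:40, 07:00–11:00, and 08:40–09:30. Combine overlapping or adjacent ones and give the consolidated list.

03:00–03:40, 05:50–06:40, 07:00–11:00, 11:40–13:50

Sort by start: 03:00–03:40, 05:50–06:40, 06:00–06:30, 07:00–11:00, 08:40–09:30, 11:40–13:50, 11:50–12:00.
05:50–06:40 is disjoint → start new block.
06:00–06:30 overlaps/touches 05:50–06:40 → extend to 05:50–06:40.
07:00–11:00 is disjoint → start new block.
08:40–09:30 overlaps/touches 07:00–11:00 → extend to 07:00–11:00.
11:40–13:50 is disjoint → start new block.
11:50–12:00 overlaps/touches 11:40–13:50 → extend to 11:40–13:50.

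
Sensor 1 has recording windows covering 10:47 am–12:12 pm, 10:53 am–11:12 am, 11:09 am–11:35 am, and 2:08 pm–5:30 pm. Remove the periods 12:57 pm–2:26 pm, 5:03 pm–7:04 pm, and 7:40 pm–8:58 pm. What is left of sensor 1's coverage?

A, merged: 10:47 am-12:12 pm, 2:08 pm-5:30 pm.
10:47 am-12:12 pm: no B overlap → unchanged.
2:08 pm-5:30 pm minus B → 2:26 pm-5:03 pm.

10:47 am-12:12 pm, 2:26 pm-5:03 pm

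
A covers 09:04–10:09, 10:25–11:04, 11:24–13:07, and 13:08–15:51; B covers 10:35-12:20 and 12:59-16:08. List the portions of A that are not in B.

09:04–10:09: nothing removed.
10:25–11:04 \ B = 10:25–10:35.
11:24–13:07 \ B = 12:20–12:59.
13:08–15:51: entirely removed.

09:04–10:09, 10:25–10:35, 12:20–12:59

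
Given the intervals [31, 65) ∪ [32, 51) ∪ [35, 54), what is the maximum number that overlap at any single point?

3

Walk the sorted start/end points keeping a running depth.
The depth first hits 3 at 35.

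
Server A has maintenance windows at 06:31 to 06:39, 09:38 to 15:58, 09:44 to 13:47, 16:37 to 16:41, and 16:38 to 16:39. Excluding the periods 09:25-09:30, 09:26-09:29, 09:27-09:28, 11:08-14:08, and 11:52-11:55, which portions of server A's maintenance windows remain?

A, merged: 06:31–06:39, 09:38–15:58, 16:37–16:41.
B, merged: 09:25–09:30, 11:08–14:08.
06:31–06:39: no B overlap → unchanged.
09:38–15:58 minus B → 09:38–11:08, 14:08–15:58.
16:37–16:41: no B overlap → unchanged.

06:31–06:39, 09:38–11:08, 14:08–15:58, 16:37–16:41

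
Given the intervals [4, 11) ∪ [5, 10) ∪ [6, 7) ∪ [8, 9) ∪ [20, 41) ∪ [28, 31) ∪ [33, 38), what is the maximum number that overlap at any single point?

3

Walk the sorted start/end points keeping a running depth.
The depth first hits 3 at 6.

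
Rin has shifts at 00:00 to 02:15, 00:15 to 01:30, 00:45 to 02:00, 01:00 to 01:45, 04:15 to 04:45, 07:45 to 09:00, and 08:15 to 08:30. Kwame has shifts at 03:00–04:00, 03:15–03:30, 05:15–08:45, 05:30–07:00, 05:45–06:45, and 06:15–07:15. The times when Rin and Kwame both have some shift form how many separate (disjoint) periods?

Merge the first list: 00:00–02:15, 04:15–04:45, 07:45–09:00.
Merge the second list: 03:00–04:00, 05:15–08:45.
A ∩ B = 07:45–08:45.
That is 1 disjoint piece.

1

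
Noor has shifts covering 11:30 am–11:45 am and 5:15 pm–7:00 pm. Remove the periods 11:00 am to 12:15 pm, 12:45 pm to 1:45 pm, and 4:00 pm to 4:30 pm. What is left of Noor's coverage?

11:30 am–11:45 am lies entirely inside B → drops out.
5:15 pm–7:00 pm is untouched.

5:15 pm–7:00 pm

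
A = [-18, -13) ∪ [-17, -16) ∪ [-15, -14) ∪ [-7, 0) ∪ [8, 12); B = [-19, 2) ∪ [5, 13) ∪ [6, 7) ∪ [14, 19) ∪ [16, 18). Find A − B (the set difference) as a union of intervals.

none

A, merged: [-18, -13), [-7, 0), [8, 12).
B, merged: [-19, 2), [5, 13), [14, 19).
[-18, -13): entirely removed.
[-7, 0): entirely removed.
[8, 12): entirely removed.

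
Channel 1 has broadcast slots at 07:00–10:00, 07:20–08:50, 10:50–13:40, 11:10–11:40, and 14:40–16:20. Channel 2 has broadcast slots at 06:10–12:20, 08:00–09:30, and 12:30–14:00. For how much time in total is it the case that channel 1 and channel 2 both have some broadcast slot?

5 h 40 min

A, merged: 07:00–10:00, 10:50–13:40, 14:40–16:20.
B, merged: 06:10–12:20, 12:30–14:00.
A ∩ B = 07:00–10:00, 10:50–12:20, 12:30–13:40.
Total: 3 h + 1 h 30 min + 1 h 10 min = 5 h 40 min.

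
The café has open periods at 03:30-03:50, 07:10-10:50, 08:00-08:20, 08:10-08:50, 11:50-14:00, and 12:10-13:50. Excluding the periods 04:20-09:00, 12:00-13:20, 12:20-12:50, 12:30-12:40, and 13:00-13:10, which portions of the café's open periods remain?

03:30-03:50, 09:00-10:50, 11:50-12:00, 13:20-14:00

Merge the first list: 03:30-03:50, 07:10-10:50, 11:50-14:00.
Merge the second list: 04:20-09:00, 12:00-13:20.
03:30-03:50: nothing removed.
07:10-10:50 \ B = 09:00-10:50.
11:50-14:00 \ B = 11:50-12:00, 13:20-14:00.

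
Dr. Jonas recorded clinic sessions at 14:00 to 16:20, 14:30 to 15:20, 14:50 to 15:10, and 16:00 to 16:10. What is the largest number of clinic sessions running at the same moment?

3

At 14:50, 3 of the intervals are simultaneously active.
No point has more.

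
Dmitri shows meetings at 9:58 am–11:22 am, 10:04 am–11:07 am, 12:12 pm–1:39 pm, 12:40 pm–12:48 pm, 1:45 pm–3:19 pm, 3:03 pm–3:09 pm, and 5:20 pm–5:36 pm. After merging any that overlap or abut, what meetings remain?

10:04 am–11:07 am overlaps/touches 9:58 am–11:22 am → extend to 9:58 am–11:22 am.
12:12 pm–1:39 pm is disjoint → start new block.
12:40 pm–12:48 pm overlaps/touches 12:12 pm–1:39 pm → extend to 12:12 pm–1:39 pm.
1:45 pm–3:19 pm is disjoint → start new block.
3:03 pm–3:09 pm overlaps/touches 1:45 pm–3:19 pm → extend to 1:45 pm–3:19 pm.
5:20 pm–5:36 pm is disjoint → start new block.

9:58 am–11:22 am, 12:12 pm–1:39 pm, 1:45 pm–3:19 pm, 5:20 pm–5:36 pm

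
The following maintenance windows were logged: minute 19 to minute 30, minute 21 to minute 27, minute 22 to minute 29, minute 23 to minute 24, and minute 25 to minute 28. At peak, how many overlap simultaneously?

4

Sweep endpoints in order; track running count of active intervals.
Peak of 4 reached at minute 23.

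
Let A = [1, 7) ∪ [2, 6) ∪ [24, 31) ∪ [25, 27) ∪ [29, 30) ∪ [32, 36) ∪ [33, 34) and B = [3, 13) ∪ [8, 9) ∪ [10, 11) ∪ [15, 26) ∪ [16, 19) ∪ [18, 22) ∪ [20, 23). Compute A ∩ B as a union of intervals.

[3, 7) ∪ [24, 26)

Merge the first list: [1, 7), [24, 31), [32, 36).
Merge the second list: [3, 13), [15, 26).
[1, 7) meets the second set on [3, 7).
[24, 31) meets the second set on [24, 26).
[32, 36): no overlap with the second set.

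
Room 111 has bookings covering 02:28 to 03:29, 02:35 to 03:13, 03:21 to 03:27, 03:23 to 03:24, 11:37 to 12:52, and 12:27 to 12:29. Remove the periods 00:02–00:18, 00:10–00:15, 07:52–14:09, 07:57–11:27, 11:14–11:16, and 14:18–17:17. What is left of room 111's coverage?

02:28-03:29

First set merges to 02:28-03:29, 11:37-12:52.
Second set merges to 00:02-00:18, 07:52-14:09, 14:18-17:17.
02:28-03:29 is untouched.
11:37-12:52 lies entirely inside B → drops out.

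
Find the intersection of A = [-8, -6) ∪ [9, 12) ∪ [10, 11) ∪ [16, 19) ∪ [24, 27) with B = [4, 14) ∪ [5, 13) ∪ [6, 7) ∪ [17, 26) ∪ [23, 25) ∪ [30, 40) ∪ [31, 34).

A, merged: [-8, -6), [9, 12), [16, 19), [24, 27).
B, merged: [4, 14), [17, 26), [30, 40).
[-8, -6): no overlap with the second set.
[9, 12) meets the second set on [9, 12).
[16, 19) meets the second set on [17, 19).
[24, 27) meets the second set on [24, 26).

[9, 12) ∪ [17, 19) ∪ [24, 26)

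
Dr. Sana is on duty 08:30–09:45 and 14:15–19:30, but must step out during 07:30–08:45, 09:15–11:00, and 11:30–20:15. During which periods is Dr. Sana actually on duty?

08:45-09:15

08:30-09:45 with B removed leaves 08:45-09:15.
14:15-19:30 lies entirely inside B → drops out.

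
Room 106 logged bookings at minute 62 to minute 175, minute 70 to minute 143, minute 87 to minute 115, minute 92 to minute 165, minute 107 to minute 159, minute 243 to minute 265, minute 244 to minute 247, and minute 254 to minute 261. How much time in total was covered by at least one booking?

135 minutes

Merged: minute 62 to minute 175, minute 243 to minute 265.
Lengths: 113 minutes + 22 minutes = 135 minutes.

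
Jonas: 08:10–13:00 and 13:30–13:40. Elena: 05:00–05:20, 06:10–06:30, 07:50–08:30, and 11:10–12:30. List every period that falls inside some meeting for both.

08:10-08:30, 11:10-12:30

08:10-13:00 overlaps B on 08:10-08:30, 11:10-12:30.
13:30-13:40 falls entirely outside B.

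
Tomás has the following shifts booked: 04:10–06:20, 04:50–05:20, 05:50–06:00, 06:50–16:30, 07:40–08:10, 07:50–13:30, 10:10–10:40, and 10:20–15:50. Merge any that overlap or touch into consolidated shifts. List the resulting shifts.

04:50–05:20 overlaps/touches 04:10–06:20 → extend to 04:10–06:20.
05:50–06:00 overlaps/touches 04:10–06:20 → extend to 04:10–06:20.
06:50–16:30 is disjoint → start new block.
07:40–08:10 overlaps/touches 06:50–16:30 → extend to 06:50–16:30.
07:50–13:30 overlaps/touches 06:50–16:30 → extend to 06:50–16:30.
10:10–10:40 overlaps/touches 06:50–16:30 → extend to 06:50–16:30.
10:20–15:50 overlaps/touches 06:50–16:30 → extend to 06:50–16:30.

04:10–06:20, 06:50–16:30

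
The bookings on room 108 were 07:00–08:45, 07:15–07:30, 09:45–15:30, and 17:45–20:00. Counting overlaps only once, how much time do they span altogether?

9 h 45 min

Merged: 07:00–08:45, 09:45–15:30, 17:45–20:00.
Lengths: 1 h 45 min + 5 h 45 min + 2 h 15 min = 9 h 45 min.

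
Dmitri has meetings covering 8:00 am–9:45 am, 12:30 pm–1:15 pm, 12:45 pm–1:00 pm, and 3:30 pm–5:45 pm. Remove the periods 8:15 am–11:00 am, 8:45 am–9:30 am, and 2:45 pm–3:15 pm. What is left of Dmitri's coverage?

A, merged: 8:00 am-9:45 am, 12:30 pm-1:15 pm, 3:30 pm-5:45 pm.
B, merged: 8:15 am-11:00 am, 2:45 pm-3:15 pm.
8:00 am-9:45 am \ B = 8:00 am-8:15 am.
12:30 pm-1:15 pm: nothing removed.
3:30 pm-5:45 pm: nothing removed.

8:00 am-8:15 am, 12:30 pm-1:15 pm, 3:30 pm-5:45 pm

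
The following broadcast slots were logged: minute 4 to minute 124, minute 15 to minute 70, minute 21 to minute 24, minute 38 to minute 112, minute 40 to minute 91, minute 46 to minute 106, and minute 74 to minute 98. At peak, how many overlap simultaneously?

At minute 46, 5 of the intervals are simultaneously active.
No point has more.

5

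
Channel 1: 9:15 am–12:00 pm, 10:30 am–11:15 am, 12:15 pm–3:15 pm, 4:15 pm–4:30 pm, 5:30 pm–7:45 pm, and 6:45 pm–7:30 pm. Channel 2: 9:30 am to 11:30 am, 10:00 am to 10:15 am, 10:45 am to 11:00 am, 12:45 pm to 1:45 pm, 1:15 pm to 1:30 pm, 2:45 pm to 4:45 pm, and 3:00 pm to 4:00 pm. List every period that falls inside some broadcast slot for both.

9:30 am–11:30 am, 12:45 pm–1:45 pm, 2:45 pm–3:15 pm, 4:15 pm–4:30 pm

Merge the first list: 9:15 am–12:00 pm, 12:15 pm–3:15 pm, 4:15 pm–4:30 pm, 5:30 pm–7:45 pm.
Merge the second list: 9:30 am–11:30 am, 12:45 pm–1:45 pm, 2:45 pm–4:45 pm.
9:15 am–12:00 pm overlaps B on 9:30 am–11:30 am.
12:15 pm–3:15 pm overlaps B on 12:45 pm–1:45 pm, 2:45 pm–3:15 pm.
4:15 pm–4:30 pm overlaps B on 4:15 pm–4:30 pm.
5:30 pm–7:45 pm falls entirely outside B.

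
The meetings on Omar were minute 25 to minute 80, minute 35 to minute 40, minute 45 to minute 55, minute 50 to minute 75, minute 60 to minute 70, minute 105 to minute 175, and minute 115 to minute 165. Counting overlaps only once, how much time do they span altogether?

Merged: minute 25 to minute 80, minute 105 to minute 175.
Lengths: 55 minutes + 70 minutes = 125 minutes.

125 minutes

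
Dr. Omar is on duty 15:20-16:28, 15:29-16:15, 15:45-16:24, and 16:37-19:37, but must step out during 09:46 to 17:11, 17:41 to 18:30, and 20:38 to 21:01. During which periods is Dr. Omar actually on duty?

17:11–17:41, 18:30–19:37

First set merges to 15:20–16:28, 16:37–19:37.
15:20–16:28: fully covered by B → removed.
16:37–19:37 minus B → 17:11–17:41, 18:30–19:37.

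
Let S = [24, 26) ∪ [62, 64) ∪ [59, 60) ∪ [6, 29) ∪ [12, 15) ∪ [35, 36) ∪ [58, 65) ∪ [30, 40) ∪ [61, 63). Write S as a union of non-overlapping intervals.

[6, 29) ∪ [30, 40) ∪ [58, 65)

Sort by start: [6, 29), [12, 15), [24, 26), [30, 40), [35, 36), [58, 65), [59, 60), [61, 63), [62, 64).
[12, 15) overlaps/touches [6, 29) → extend to [6, 29).
[24, 26) overlaps/touches [6, 29) → extend to [6, 29).
[30, 40) is disjoint → start new block.
[35, 36) overlaps/touches [30, 40) → extend to [30, 40).
[58, 65) is disjoint → start new block.
[59, 60) overlaps/touches [58, 65) → extend to [58, 65).
[61, 63) overlaps/touches [58, 65) → extend to [58, 65).
[62, 64) overlaps/touches [58, 65) → extend to [58, 65).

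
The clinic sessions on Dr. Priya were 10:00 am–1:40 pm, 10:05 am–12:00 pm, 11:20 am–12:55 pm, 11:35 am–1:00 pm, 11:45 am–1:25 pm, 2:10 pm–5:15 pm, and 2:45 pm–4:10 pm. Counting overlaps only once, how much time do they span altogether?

Merged: 10:00 am–1:40 pm, 2:10 pm–5:15 pm.
Lengths: 3 h 40 min + 3 h 5 min = 6 h 45 min.

6 h 45 min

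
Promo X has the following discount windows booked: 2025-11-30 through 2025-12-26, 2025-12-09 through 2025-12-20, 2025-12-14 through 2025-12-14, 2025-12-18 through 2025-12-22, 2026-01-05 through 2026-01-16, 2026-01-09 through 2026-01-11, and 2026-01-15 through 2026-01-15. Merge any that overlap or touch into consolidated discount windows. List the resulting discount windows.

2025-11-30 through 2025-12-26, 2026-01-05 through 2026-01-16

2025-12-09 through 2025-12-20 overlaps/touches 2025-11-30 through 2025-12-26 → extend to 2025-11-30 through 2025-12-26.
2025-12-14 through 2025-12-14 overlaps/touches 2025-11-30 through 2025-12-26 → extend to 2025-11-30 through 2025-12-26.
2025-12-18 through 2025-12-22 overlaps/touches 2025-11-30 through 2025-12-26 → extend to 2025-11-30 through 2025-12-26.
2026-01-05 through 2026-01-16 is disjoint → start new block.
2026-01-09 through 2026-01-11 overlaps/touches 2026-01-05 through 2026-01-16 → extend to 2026-01-05 through 2026-01-16.
2026-01-15 through 2026-01-15 overlaps/touches 2026-01-05 through 2026-01-16 → extend to 2026-01-05 through 2026-01-16.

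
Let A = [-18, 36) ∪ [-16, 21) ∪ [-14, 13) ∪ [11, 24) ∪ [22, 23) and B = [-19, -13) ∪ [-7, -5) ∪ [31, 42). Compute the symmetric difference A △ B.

First set merges to [-18, 36).
A but not B: [-13, -7), [-5, 31).
B but not A: [-19, -18), [36, 42).
Combining gives A △ B.

[-19, -18) ∪ [-13, -7) ∪ [-5, 31) ∪ [36, 42)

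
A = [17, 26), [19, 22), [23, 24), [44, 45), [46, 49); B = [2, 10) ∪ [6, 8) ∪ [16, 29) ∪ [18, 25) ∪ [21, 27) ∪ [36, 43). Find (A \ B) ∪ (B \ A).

A, merged: [17, 26), [44, 45), [46, 49).
B, merged: [2, 10), [16, 29), [36, 43).
A but not B: [44, 45), [46, 49).
B but not A: [2, 10), [16, 17), [26, 29), [36, 43).
Combining gives A △ B.

[2, 10) ∪ [16, 17) ∪ [26, 29) ∪ [36, 43) ∪ [44, 45) ∪ [46, 49)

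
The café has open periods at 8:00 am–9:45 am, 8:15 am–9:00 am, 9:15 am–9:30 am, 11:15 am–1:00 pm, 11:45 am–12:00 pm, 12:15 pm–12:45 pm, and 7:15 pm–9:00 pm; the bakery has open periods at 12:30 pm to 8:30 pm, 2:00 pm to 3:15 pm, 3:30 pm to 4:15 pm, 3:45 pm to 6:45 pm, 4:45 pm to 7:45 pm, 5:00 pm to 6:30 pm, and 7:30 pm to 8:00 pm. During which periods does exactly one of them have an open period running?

First set merges to 8:00 am-9:45 am, 11:15 am-1:00 pm, 7:15 pm-9:00 pm.
Second set merges to 12:30 pm-8:30 pm.
Only in the first: 8:00 am-9:45 am, 11:15 am-12:30 pm, 8:30 pm-9:00 pm.
Only in the second: 1:00 pm-7:15 pm.
Together these are the periods covered by exactly one.

8:00 am-9:45 am, 11:15 am-12:30 pm, 1:00 pm-7:15 pm, 8:30 pm-9:00 pm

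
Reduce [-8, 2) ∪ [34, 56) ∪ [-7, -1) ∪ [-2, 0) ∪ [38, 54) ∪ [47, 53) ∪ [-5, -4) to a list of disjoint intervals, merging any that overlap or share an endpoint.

[-8, 2) ∪ [34, 56)

Sort by start: [-8, 2), [-7, -1), [-5, -4), [-2, 0), [34, 56), [38, 54), [47, 53).
[-7, -1) overlaps/touches [-8, 2) → extend to [-8, 2).
[-5, -4) overlaps/touches [-8, 2) → extend to [-8, 2).
[-2, 0) overlaps/touches [-8, 2) → extend to [-8, 2).
[34, 56) is disjoint → start new block.
[38, 54) overlaps/touches [34, 56) → extend to [34, 56).
[47, 53) overlaps/touches [34, 56) → extend to [34, 56).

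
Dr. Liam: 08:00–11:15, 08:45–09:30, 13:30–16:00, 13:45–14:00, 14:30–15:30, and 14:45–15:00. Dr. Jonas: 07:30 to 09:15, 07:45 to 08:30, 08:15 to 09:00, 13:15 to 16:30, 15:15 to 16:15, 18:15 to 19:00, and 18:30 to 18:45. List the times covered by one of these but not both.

07:30-08:00, 09:15-11:15, 13:15-13:30, 16:00-16:30, 18:15-19:00

First set merges to 08:00-11:15, 13:30-16:00.
Second set merges to 07:30-09:15, 13:15-16:30, 18:15-19:00.
Only in the first: 09:15-11:15.
Only in the second: 07:30-08:00, 13:15-13:30, 16:00-16:30, 18:15-19:00.
Together these are the periods covered by exactly one.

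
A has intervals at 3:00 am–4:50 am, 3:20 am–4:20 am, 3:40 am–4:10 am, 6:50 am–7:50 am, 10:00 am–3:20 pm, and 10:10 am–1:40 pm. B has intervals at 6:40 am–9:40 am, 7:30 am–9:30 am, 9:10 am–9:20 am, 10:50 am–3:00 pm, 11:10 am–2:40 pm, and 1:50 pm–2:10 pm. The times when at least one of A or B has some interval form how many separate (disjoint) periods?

3

First set merges to 3:00 am–4:50 am, 6:50 am–7:50 am, 10:00 am–3:20 pm.
Second set merges to 6:40 am–9:40 am, 10:50 am–3:00 pm.
A ∪ B = 3:00 am–4:50 am, 6:40 am–9:40 am, 10:00 am–3:20 pm.
That is 3 disjoint pieces.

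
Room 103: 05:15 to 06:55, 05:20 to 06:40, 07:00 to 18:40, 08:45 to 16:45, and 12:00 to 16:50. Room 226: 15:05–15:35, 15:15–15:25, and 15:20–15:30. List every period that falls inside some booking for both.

First set merges to 05:15–06:55, 07:00–18:40.
Second set merges to 15:05–15:35.
05:15–06:55 meets no B interval.
07:00–18:40 ∩ B → 15:05–15:35.

15:05–15:35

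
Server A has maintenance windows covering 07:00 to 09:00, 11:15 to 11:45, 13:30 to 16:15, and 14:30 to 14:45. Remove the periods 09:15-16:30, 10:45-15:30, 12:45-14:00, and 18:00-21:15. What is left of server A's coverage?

07:00–09:00

Merge the first list: 07:00–09:00, 11:15–11:45, 13:30–16:15.
Merge the second list: 09:15–16:30, 18:00–21:15.
07:00–09:00: nothing removed.
11:15–11:45: entirely removed.
13:30–16:15: entirely removed.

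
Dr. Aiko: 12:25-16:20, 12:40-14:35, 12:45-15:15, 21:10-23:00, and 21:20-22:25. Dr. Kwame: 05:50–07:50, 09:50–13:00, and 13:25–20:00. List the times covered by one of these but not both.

05:50–07:50, 09:50–12:25, 13:00–13:25, 16:20–20:00, 21:10–23:00

A, merged: 12:25–16:20, 21:10–23:00.
A but not B: 13:00–13:25, 21:10–23:00.
B but not A: 05:50–07:50, 09:50–12:25, 16:20–20:00.
Combining gives A △ B.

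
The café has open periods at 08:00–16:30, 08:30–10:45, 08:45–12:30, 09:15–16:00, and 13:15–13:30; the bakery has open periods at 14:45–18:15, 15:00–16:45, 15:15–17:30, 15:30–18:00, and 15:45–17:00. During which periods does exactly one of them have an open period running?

First set merges to 08:00-16:30.
Second set merges to 14:45-18:15.
A \ B = 08:00-14:45.
B \ A = 16:30-18:15.
Union of the two gives the symmetric difference.

08:00-14:45, 16:30-18:15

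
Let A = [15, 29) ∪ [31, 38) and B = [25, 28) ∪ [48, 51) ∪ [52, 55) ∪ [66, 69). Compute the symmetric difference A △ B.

Only in the first: [15, 25), [28, 29), [31, 38).
Only in the second: [48, 51), [52, 55), [66, 69).
Together these are the periods covered by exactly one.

[15, 25) ∪ [28, 29) ∪ [31, 38) ∪ [48, 51) ∪ [52, 55) ∪ [66, 69)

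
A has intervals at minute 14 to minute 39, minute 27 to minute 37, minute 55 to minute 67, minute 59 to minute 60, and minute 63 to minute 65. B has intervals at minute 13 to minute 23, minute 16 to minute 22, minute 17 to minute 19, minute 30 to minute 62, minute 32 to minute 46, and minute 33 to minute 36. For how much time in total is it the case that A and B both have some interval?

A, merged: minute 14 to minute 39, minute 55 to minute 67.
B, merged: minute 13 to minute 23, minute 30 to minute 62.
A ∩ B = minute 14 to minute 23, minute 30 to minute 39, minute 55 to minute 62.
Total: 9 minutes + 9 minutes + 7 minutes = 25 minutes.

25 minutes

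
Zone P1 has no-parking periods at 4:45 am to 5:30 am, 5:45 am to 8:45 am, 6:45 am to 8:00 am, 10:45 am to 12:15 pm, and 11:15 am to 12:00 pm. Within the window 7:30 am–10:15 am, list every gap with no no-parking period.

The merged coverage is 4:45 am–5:30 am, 5:45 am–8:45 am, 10:45 am–12:15 pm.
Uncovered inside 7:30 am–10:15 am: 8:45 am–10:15 am.

8:45 am–10:15 am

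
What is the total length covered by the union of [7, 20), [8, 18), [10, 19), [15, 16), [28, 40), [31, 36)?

Merged: [7, 20), [28, 40).
Lengths: 13 + 12 = 25.

25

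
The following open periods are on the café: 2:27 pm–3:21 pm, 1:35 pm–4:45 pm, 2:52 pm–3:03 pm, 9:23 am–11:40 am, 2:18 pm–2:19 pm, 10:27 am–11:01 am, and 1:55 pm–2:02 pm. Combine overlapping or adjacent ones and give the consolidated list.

Sort by start: 9:23 am–11:40 am, 10:27 am–11:01 am, 1:35 pm–4:45 pm, 1:55 pm–2:02 pm, 2:18 pm–2:19 pm, 2:27 pm–3:21 pm, 2:52 pm–3:03 pm.
10:27 am–11:01 am overlaps/touches 9:23 am–11:40 am → extend to 9:23 am–11:40 am.
1:35 pm–4:45 pm is disjoint → start new block.
1:55 pm–2:02 pm overlaps/touches 1:35 pm–4:45 pm → extend to 1:35 pm–4:45 pm.
2:18 pm–2:19 pm overlaps/touches 1:35 pm–4:45 pm → extend to 1:35 pm–4:45 pm.
2:27 pm–3:21 pm overlaps/touches 1:35 pm–4:45 pm → extend to 1:35 pm–4:45 pm.
2:52 pm–3:03 pm overlaps/touches 1:35 pm–4:45 pm → extend to 1:35 pm–4:45 pm.

9:23 am–11:40 am, 1:35 pm–4:45 pm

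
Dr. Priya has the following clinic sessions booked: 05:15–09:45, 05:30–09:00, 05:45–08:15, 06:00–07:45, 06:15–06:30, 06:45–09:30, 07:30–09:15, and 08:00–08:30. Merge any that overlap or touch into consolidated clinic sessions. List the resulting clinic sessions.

05:30–09:00 overlaps/touches 05:15–09:45 → extend to 05:15–09:45.
05:45–08:15 overlaps/touches 05:15–09:45 → extend to 05:15–09:45.
06:00–07:45 overlaps/touches 05:15–09:45 → extend to 05:15–09:45.
06:15–06:30 overlaps/touches 05:15–09:45 → extend to 05:15–09:45.
06:45–09:30 overlaps/touches 05:15–09:45 → extend to 05:15–09:45.
07:30–09:15 overlaps/touches 05:15–09:45 → extend to 05:15–09:45.
08:00–08:30 overlaps/touches 05:15–09:45 → extend to 05:15–09:45.

05:15–09:45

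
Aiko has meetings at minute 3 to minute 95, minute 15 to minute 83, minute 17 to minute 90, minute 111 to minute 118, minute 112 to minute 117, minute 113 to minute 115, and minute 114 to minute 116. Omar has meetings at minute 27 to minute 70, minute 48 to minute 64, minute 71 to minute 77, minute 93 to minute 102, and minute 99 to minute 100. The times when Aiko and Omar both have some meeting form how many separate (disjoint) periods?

First set merges to minute 3 to minute 95, minute 111 to minute 118.
Second set merges to minute 27 to minute 70, minute 71 to minute 77, minute 93 to minute 102.
A ∩ B = minute 27 to minute 70, minute 71 to minute 77, minute 93 to minute 95.
That is 3 disjoint pieces.

3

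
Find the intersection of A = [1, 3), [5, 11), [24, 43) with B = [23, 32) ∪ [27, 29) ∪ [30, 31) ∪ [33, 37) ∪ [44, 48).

Second set merges to [23, 32), [33, 37), [44, 48).
[1, 3) falls entirely outside B.
[5, 11) falls entirely outside B.
[24, 43) overlaps B on [24, 32), [33, 37).

[24, 32) ∪ [33, 37)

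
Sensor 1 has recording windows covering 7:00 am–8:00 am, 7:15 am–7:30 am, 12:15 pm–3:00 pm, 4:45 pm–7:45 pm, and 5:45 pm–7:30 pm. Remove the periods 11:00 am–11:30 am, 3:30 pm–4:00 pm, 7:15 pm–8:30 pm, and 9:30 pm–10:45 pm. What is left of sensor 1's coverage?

7:00 am–8:00 am, 12:15 pm–3:00 pm, 4:45 pm–7:15 pm

First set merges to 7:00 am–8:00 am, 12:15 pm–3:00 pm, 4:45 pm–7:45 pm.
7:00 am–8:00 am: no B overlap → unchanged.
12:15 pm–3:00 pm: no B overlap → unchanged.
4:45 pm–7:45 pm minus B → 4:45 pm–7:15 pm.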